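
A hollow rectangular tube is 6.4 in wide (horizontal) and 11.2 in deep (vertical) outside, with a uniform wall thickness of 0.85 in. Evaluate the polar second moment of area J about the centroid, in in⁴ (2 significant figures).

Treat the section as a set of non-overlapping primitives; coordinates are from the bounding-box lower-left.
Outer rectangle: 6.4 × 11.2, A = 71.68 in², y = 5.6 in, Ī = 749.3 in⁴.
Inner void (subtracted): 4.7 × 9.5, A = 44.65 in², y = 5.6 in, Ī = 335.8 in⁴.
By symmetry the centroid is at mid-height, ȳ = 5.6 in.
All pieces are centred on the centroidal x-axis, so I = ΣĪ (holes subtracted) = 413.5 in⁴.
Repeating about the centroidal y-axis gives I_y = 162.5 in⁴.
Polar second moment: J = I_x + I_y = 576 in⁴.

J ≈ 580 in⁴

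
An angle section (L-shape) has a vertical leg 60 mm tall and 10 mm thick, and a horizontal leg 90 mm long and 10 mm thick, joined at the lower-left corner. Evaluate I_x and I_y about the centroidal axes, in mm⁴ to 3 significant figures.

I_x ≈ 4.01 × 10⁵ mm⁴, I_y ≈ 1.13 × 10⁶ mm⁴

Decompose the section into non-overlapping parts with the origin at the bottom-left of its bounding rectangle.
Vertical leg: 10 × 60, A = 600 mm², y = 30 mm, Ī = 180 000 mm⁴.
Horizontal leg (remainder): 80 × 10, A = 800 mm², y = 5 mm, Ī = 6666.7 mm⁴.
Centroid: ȳ = ΣA·y / ΣA = 15.714 mm.
Transfer each piece to the centroidal x-axis using Ī + A·d² with d = y − 15.714:
  vertical leg: d = 14.286 mm → contributes +302 449 mm⁴
  horizontal leg (remainder): d = -10.714 mm → contributes +98 503 mm⁴
Total I = 400 952 mm⁴.
For the y-axis: x̄ = 30.714 mm.
Repeating about the centroidal y-axis gives I_y = 1 125 952 mm⁴.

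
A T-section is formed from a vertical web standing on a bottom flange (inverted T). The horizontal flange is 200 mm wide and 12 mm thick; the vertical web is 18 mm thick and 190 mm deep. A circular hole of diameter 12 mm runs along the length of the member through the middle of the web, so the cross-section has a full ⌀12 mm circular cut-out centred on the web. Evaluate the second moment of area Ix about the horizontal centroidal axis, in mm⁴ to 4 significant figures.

Ix ≈ 2.450 × 10⁷ mm⁴

Treat the section as a set of non-overlapping primitives; coordinates are from the bounding-box lower-left.
Flange: 200 × 12, A = 2 400 mm², y = 6 mm, Ī = 28 800 mm⁴.
Web: 18 × 190, A = 3 420 mm², y = 107 mm, Ī = 10 288 500 mm⁴.
Hole (subtracted): ⌀12, A = 113.097 mm², y = 107 mm, Ī = 1017.88 mm⁴.
Centroid: ȳ = ΣA·y / ΣA = 64.5251 mm.
Transfer each piece to the horizontal centroidal axis using Ī + A·d² with d = y − 64.5251:
  flange: d = -58.5251 mm → contributes +8 249 255 mm⁴
  web: d = 42.4749 mm → contributes +16 458 574 mm⁴
  hole: d = 42.4749 mm → contributes −205 059 mm⁴
Total I = 24 502 771 mm⁴.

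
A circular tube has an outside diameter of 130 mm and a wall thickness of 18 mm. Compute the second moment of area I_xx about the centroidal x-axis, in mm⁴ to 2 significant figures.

I_xx ≈ 1.0 × 10⁷ mm⁴

Treat the section as a set of non-overlapping primitives; coordinates are from the bounding-box lower-left.
Outer circle: ⌀130, A = 13 273 mm², y = 65 mm, Ī = 14 019 848 mm⁴.
Bore (subtracted): ⌀94, A = 6 940 mm², y = 65 mm, Ī = 3 832 492 mm⁴.
By symmetry the centroid is at mid-height, ȳ = 65 mm.
All pieces are centred on the centroidal x-axis, so I = ΣĪ (holes subtracted) = 10 187 356 mm⁴.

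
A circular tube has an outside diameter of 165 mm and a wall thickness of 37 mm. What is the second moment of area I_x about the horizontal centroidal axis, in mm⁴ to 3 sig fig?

Break the section into simple shapes (no overlaps), measuring from the bottom-left corner of the bounding box.
Outer circle: ⌀165, A = 21 382 mm², y = 82.5 mm, Ī = 36 383 601 mm⁴.
Bore (subtracted): ⌀91, A = 6503.9 mm², y = 82.5 mm, Ī = 3 366 166 mm⁴.
By symmetry the centroid is at mid-height, ȳ = 82.5 mm.
All pieces are centred on the horizontal centroidal axis, so I = ΣĪ (holes subtracted) = 33 017 435 mm⁴.

I_x ≈ 3.30 × 10⁷ mm⁴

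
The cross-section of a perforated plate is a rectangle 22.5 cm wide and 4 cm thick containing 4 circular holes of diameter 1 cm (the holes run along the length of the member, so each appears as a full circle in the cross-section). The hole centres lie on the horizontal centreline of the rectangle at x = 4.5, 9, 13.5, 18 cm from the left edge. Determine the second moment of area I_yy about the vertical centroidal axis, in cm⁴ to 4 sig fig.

I_yy ≈ 3717 cm⁴

Break the section into simple shapes (no overlaps), measuring from the bottom-left corner of the bounding box.
Plate: 22.5 × 4, A = 90 cm², x = 11.25 cm, Ī = 3796.88 cm⁴.
Hole 1 (subtracted): ⌀1, A = 0.785398 cm², x = 4.5 cm, Ī = 0.0490874 cm⁴.
Hole 2 (subtracted): ⌀1, A = 0.785398 cm², x = 9 cm, Ī = 0.0490874 cm⁴.
Hole 3 (subtracted): ⌀1, A = 0.785398 cm², x = 13.5 cm, Ī = 0.0490874 cm⁴.
Hole 4 (subtracted): ⌀1, A = 0.785398 cm², x = 18 cm, Ī = 0.0490874 cm⁴.
By symmetry the centroid is at mid-width, x̄ = 11.25 cm.
Transfer each piece to the vertical centroidal axis using Ī + A·d² with d = x − 11.25:
  plate: d = 0 cm → contributes +3796.88 cm⁴
  hole 1: d = -6.75 cm → contributes −35.8338 cm⁴
  hole 2: d = -2.25 cm → contributes −4.02517 cm⁴
  hole 3: d = 2.25 cm → contributes −4.02517 cm⁴
  hole 4: d = 6.75 cm → contributes −35.8338 cm⁴
Total I = 3717.16 cm⁴.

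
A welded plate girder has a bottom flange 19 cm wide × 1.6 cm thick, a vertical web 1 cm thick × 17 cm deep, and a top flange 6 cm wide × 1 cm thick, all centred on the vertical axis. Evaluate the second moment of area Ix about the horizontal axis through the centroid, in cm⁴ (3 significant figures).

Ix ≈ 2550 cm⁴

Split into non-overlapping primitives; take the origin at the lower-left of the bounding box.
Bottom plate: 19 × 1.6, A = 30.4 cm², y = 0.8 cm, Ī = 6.4853 cm⁴.
Web plate: 1 × 17, A = 17 cm², y = 10.1 cm, Ī = 409.42 cm⁴.
Top plate: 6 × 1, A = 6 cm², y = 19.1 cm, Ī = 0.5 cm⁴.
Centroid: ȳ = ΣA·y / ΣA = 5.8169 cm.
Transfer each piece to the horizontal axis through the centroid using Ī + A·d² with d = y − 5.8169:
  bottom plate: d = -5.0169 cm → contributes +771.62 cm⁴
  web plate: d = 4.2831 cm → contributes +721.29 cm⁴
  top plate: d = 13.283 cm → contributes +1059.2 cm⁴
Total I = 2552.1 cm⁴.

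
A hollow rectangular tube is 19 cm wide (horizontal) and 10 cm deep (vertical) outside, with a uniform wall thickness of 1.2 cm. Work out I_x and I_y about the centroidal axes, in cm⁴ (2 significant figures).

I_x ≈ 980 cm⁴, I_y ≈ 2800 cm⁴

Treat the section as a set of non-overlapping primitives; coordinates are from the bounding-box lower-left.
Outer rectangle: 19 × 10, A = 190 cm², y = 5 cm, Ī = 1 583 cm⁴.
Inner void (subtracted): 16.6 × 7.6, A = 126.2 cm², y = 5 cm, Ī = 607.3 cm⁴.
By symmetry the centroid is at mid-height, ȳ = 5 cm.
All pieces are centred on the centroidal x-axis, so I = ΣĪ (holes subtracted) = 976.1 cm⁴.
Repeating about the centroidal y-axis gives I_y = 2 819 cm⁴.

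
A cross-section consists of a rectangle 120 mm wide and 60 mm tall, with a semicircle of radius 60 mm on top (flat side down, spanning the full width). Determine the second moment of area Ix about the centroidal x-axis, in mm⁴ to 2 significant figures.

Split into non-overlapping primitives; take the origin at the lower-left of the bounding box.
Rectangular body: 120 × 60, A = 7 200 mm², y = 30 mm, Ī = 2 160 000 mm⁴.
Semicircular cap: semicircle r = 60, A = 5 655 mm², y = 85.46 mm, Ī = 1 422 450 mm⁴.
Centroid: ȳ = ΣA·y / ΣA = 54.4 mm.
Transfer each piece to the centroidal x-axis using Ī + A·d² with d = y − 54.4:
  rectangular body: d = -24.4 mm → contributes +6 446 244 mm⁴
  semicircular cap: d = 31.07 mm → contributes +6 879 865 mm⁴
Total I = 13 326 109 mm⁴.

Ix ≈ 1.3 × 10⁷ mm⁴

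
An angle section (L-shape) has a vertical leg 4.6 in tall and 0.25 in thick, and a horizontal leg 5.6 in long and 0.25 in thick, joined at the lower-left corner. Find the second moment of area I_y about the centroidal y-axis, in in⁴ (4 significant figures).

I_y ≈ 8.044 in⁴

Break the section into simple shapes (no overlaps), measuring from the bottom-left corner of the bounding box.
Vertical leg: 0.25 × 4.6, A = 1.15 in², x = 0.125 in, Ī = 0.00598958 in⁴.
Horizontal leg (remainder): 5.35 × 0.25, A = 1.3375 in², x = 2.925 in, Ī = 3.19022 in⁴.
Centroid: x̄ = ΣA·x / ΣA = 1.63053 in.
Transfer each piece to the centroidal y-axis using Ī + A·d² with d = x − 1.63053:
  vertical leg: d = -1.50553 in → contributes +2.6126 in⁴
  horizontal leg (remainder): d = 1.29447 in → contributes +5.43141 in⁴
Total I = 8.044 in⁴.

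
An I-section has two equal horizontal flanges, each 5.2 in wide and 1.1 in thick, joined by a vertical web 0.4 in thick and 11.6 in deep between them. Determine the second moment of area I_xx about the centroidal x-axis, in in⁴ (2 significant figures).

I_xx ≈ 510 in⁴

Split into non-overlapping primitives; take the origin at the lower-left of the bounding box.
Bottom flange: 5.2 × 1.1, A = 5.72 in², y = 0.55 in, Ī = 0.5768 in⁴.
Web: 0.4 × 11.6, A = 4.64 in², y = 6.9 in, Ī = 52.03 in⁴.
Top flange: 5.2 × 1.1, A = 5.72 in², y = 13.25 in, Ī = 0.5768 in⁴.
By symmetry the centroid is at mid-height, ȳ = 6.9 in.
Transfer each piece to the centroidal x-axis using Ī + A·d² with d = y − 6.9:
  bottom flange: d = -6.35 in → contributes +231.2 in⁴
  web: d = 0 in → contributes +52.03 in⁴
  top flange: d = 6.35 in → contributes +231.2 in⁴
Total I = 514.5 in⁴.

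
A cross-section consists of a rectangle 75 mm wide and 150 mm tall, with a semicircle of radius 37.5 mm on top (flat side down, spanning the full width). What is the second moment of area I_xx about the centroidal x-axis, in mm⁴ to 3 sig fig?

I_xx ≈ 3.66 × 10⁷ mm⁴

Break the section into simple shapes (no overlaps), measuring from the bottom-left corner of the bounding box.
Rectangular body: 75 × 150, A = 11 250 mm², y = 75 mm, Ī = 21 093 750 mm⁴.
Semicircular cap: semicircle r = 37.5, A = 2208.9 mm², y = 165.92 mm, Ī = 217 049 mm⁴.
Centroid: ȳ = ΣA·y / ΣA = 89.921 mm.
Transfer each piece to the centroidal x-axis using Ī + A·d² with d = y − 89.921:
  rectangular body: d = -14.921 mm → contributes +23 598 544 mm⁴
  semicircular cap: d = 75.994 mm → contributes +12 973 857 mm⁴
Total I = 36 572 401 mm⁴.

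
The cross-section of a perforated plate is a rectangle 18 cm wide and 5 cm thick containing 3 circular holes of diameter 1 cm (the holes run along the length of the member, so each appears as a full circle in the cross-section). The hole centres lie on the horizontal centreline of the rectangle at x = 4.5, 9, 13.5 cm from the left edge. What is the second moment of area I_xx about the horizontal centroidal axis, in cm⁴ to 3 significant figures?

Decompose the section into non-overlapping parts with the origin at the bottom-left of its bounding rectangle.
Plate: 18 × 5, A = 90 cm², y = 2.5 cm, Ī = 187.5 cm⁴.
Hole 1 (subtracted): ⌀1, A = 0.7854 cm², y = 2.5 cm, Ī = 0.049087 cm⁴.
Hole 2 (subtracted): ⌀1, A = 0.7854 cm², y = 2.5 cm, Ī = 0.049087 cm⁴.
Hole 3 (subtracted): ⌀1, A = 0.7854 cm², y = 2.5 cm, Ī = 0.049087 cm⁴.
By symmetry the centroid is at mid-height, ȳ = 2.5 cm.
All pieces are centred on the horizontal centroidal axis, so I = ΣĪ (holes subtracted) = 187.35 cm⁴.

I_xx ≈ 187 cm⁴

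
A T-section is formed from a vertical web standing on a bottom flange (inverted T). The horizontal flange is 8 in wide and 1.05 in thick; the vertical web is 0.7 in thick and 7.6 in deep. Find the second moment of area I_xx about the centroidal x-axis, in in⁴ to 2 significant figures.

I_xx ≈ 87 in⁴

Split into non-overlapping primitives; take the origin at the lower-left of the bounding box.
Flange: 8 × 1.05, A = 8.4 in², y = 0.525 in, Ī = 0.7718 in⁴.
Web: 0.7 × 7.6, A = 5.32 in², y = 4.85 in, Ī = 25.61 in⁴.
Centroid: ȳ = ΣA·y / ΣA = 2.202 in.
Transfer each piece to the centroidal x-axis using Ī + A·d² with d = y − 2.202:
  flange: d = -1.677 in → contributes +24.4 in⁴
  web: d = 2.648 in → contributes +62.91 in⁴
Total I = 87.31 in⁴.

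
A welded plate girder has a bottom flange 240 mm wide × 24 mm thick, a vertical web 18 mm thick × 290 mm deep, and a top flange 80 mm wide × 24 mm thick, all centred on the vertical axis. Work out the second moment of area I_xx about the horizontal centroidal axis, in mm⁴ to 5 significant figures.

Split into non-overlapping primitives; take the origin at the lower-left of the bounding box.
Bottom plate: 240 × 24, A = 5 760 mm², y = 12 mm, Ī = 276 480 mm⁴.
Web plate: 18 × 290, A = 5 220 mm², y = 169 mm, Ī = 36 583 500 mm⁴.
Top plate: 80 × 24, A = 1 920 mm², y = 326 mm, Ī = 92 160 mm⁴.
Centroid: ȳ = ΣA·y / ΣA = 122.2651 mm.
Transfer each piece to the horizontal centroidal axis using Ī + A·d² with d = y − 122.2651:
  bottom plate: d = -110.2651 mm → contributes +70 308 840 mm⁴
  web plate: d = 46.73488 mm → contributes +47 984 760 mm⁴
  top plate: d = 203.7349 mm → contributes +79 787 333 mm⁴
Total I = 198 080 933 mm⁴.

I_xx ≈ 1.9808 × 10⁸ mm⁴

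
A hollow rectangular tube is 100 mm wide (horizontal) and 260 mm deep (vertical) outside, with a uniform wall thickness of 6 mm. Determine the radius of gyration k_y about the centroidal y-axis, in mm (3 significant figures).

Break the section into simple shapes (no overlaps), measuring from the bottom-left corner of the bounding box.
Outer rectangle: 100 × 260, A = 26 000 mm², x = 50 mm, Ī = 21 666 667 mm⁴.
Inner void (subtracted): 88 × 248, A = 21 824 mm², x = 50 mm, Ī = 14 083 755 mm⁴.
By symmetry the centroid is at mid-width, x̄ = 50 mm.
All pieces are centred on the centroidal y-axis, so I = ΣĪ (holes subtracted) = 7 582 912 mm⁴.
Radius of gyration: k = √(I/A) = √(7 582 912 / 4 176) = 42.613 mm.

k_y ≈ 42.6 mm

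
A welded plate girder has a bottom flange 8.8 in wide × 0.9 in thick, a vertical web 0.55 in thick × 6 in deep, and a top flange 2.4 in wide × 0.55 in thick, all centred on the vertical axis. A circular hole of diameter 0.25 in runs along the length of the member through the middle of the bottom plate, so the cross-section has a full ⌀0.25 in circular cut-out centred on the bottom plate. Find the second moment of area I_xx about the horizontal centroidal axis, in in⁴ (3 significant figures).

Split into non-overlapping primitives; take the origin at the lower-left of the bounding box.
Bottom plate: 8.8 × 0.9, A = 7.92 in², y = 0.45 in, Ī = 0.5346 in⁴.
Web plate: 0.55 × 6, A = 3.3 in², y = 3.9 in, Ī = 9.9 in⁴.
Top plate: 2.4 × 0.55, A = 1.32 in², y = 7.175 in, Ī = 0.033275 in⁴.
Hole (subtracted): ⌀0.25, A = 0.049087 in², y = 0.45 in, Ī = 0.00019175 in⁴.
Centroid: ȳ = ΣA·y / ΣA = 2.0721 in.
Transfer each piece to the horizontal centroidal axis using Ī + A·d² with d = y − 2.0721:
  bottom plate: d = -1.6221 in → contributes +21.375 in⁴
  web plate: d = 1.8279 in → contributes +20.926 in⁴
  top plate: d = 5.1029 in → contributes +34.405 in⁴
  hole: d = -1.6221 in → contributes −0.12936 in⁴
Total I = 76.576 in⁴.

I_xx ≈ 76.6 in⁴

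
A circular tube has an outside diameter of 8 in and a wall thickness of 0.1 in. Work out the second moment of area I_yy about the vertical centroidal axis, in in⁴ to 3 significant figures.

Treat the section as a set of non-overlapping primitives; coordinates are from the bounding-box lower-left.
Outer circle: ⌀8, A = 50.265 in², x = 4 in, Ī = 201.06 in⁴.
Bore (subtracted): ⌀7.8, A = 47.784 in², x = 4 in, Ī = 181.7 in⁴.
By symmetry the centroid is at mid-width, x̄ = 4 in.
All pieces are centred on the vertical centroidal axis, so I = ΣĪ (holes subtracted) = 19.365 in⁴.

I_yy ≈ 19.4 in⁴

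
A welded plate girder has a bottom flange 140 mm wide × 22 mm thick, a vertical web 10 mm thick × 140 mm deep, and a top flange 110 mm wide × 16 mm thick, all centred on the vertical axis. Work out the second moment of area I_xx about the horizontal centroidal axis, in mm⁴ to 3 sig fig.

Split into non-overlapping primitives; take the origin at the lower-left of the bounding box.
Bottom plate: 140 × 22, A = 3 080 mm², y = 11 mm, Ī = 124 227 mm⁴.
Web plate: 10 × 140, A = 1 400 mm², y = 92 mm, Ī = 2 286 667 mm⁴.
Top plate: 110 × 16, A = 1 760 mm², y = 170 mm, Ī = 37 547 mm⁴.
Centroid: ȳ = ΣA·y / ΣA = 74.019 mm.
Transfer each piece to the horizontal centroidal axis using Ī + A·d² with d = y − 74.019:
  bottom plate: d = -63.019 mm → contributes +12 356 211 mm⁴
  web plate: d = 17.981 mm → contributes +2 739 298 mm⁴
  top plate: d = 95.981 mm → contributes +16 251 209 mm⁴
Total I = 31 346 718 mm⁴.

I_xx ≈ 3.13 × 10⁷ mm⁴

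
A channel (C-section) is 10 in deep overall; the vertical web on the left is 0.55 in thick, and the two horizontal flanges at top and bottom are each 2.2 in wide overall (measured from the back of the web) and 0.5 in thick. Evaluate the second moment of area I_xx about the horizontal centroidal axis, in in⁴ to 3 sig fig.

Treat the section as a set of non-overlapping primitives; coordinates are from the bounding-box lower-left.
Web: 0.55 × 10, A = 5.5 in², y = 5 in, Ī = 45.833 in⁴.
Top flange (beyond web): 1.65 × 0.5, A = 0.825 in², y = 9.75 in, Ī = 0.017188 in⁴.
Bottom flange (beyond web): 1.65 × 0.5, A = 0.825 in², y = 0.25 in, Ī = 0.017188 in⁴.
By symmetry the centroid is at mid-height, ȳ = 5 in.
Transfer each piece to the horizontal centroidal axis using Ī + A·d² with d = y − 5:
  web: d = 0 in → contributes +45.833 in⁴
  top flange (beyond web): d = 4.75 in → contributes +18.631 in⁴
  bottom flange (beyond web): d = -4.75 in → contributes +18.631 in⁴
Total I = 83.096 in⁴.

I_xx ≈ 83.1 in⁴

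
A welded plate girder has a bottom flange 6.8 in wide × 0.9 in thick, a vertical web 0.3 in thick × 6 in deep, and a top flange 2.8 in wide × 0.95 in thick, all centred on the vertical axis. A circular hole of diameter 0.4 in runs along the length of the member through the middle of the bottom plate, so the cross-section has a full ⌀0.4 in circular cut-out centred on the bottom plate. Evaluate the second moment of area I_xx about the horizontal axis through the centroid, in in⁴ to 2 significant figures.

Break the section into simple shapes (no overlaps), measuring from the bottom-left corner of the bounding box.
Bottom plate: 6.8 × 0.9, A = 6.12 in², y = 0.45 in, Ī = 0.4131 in⁴.
Web plate: 0.3 × 6, A = 1.8 in², y = 3.9 in, Ī = 5.4 in⁴.
Top plate: 2.8 × 0.95, A = 2.66 in², y = 7.375 in, Ī = 0.2001 in⁴.
Hole (subtracted): ⌀0.4, A = 0.1257 in², y = 0.45 in, Ī = 0.001257 in⁴.
Centroid: ȳ = ΣA·y / ΣA = 2.806 in.
Transfer each piece to the horizontal axis through the centroid using Ī + A·d² with d = y − 2.806:
  bottom plate: d = -2.356 in → contributes +34.38 in⁴
  web plate: d = 1.094 in → contributes +7.554 in⁴
  top plate: d = 4.569 in → contributes +55.73 in⁴
  hole: d = -2.356 in → contributes −0.6988 in⁴
Total I = 96.97 in⁴.

I_xx ≈ 97 in⁴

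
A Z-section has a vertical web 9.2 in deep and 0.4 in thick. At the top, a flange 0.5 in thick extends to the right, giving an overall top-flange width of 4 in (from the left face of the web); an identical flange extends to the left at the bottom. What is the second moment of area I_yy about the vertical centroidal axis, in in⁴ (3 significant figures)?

Treat the section as a set of non-overlapping primitives; coordinates are from the bounding-box lower-left.
Web: 0.4 × 9.2, A = 3.68 in², x = 3.8 in, Ī = 0.049067 in⁴.
Top flange (beyond web): 3.6 × 0.5, A = 1.8 in², x = 5.8 in, Ī = 1.944 in⁴.
Bottom flange (beyond web): 3.6 × 0.5, A = 1.8 in², x = 1.8 in, Ī = 1.944 in⁴.
Centroid: x̄ = ΣA·x / ΣA = 3.8 in.
Transfer each piece to the vertical centroidal axis using Ī + A·d² with d = x − 3.8:
  web: d = 0 in → contributes +0.049067 in⁴
  top flange (beyond web): d = 2 in → contributes +9.144 in⁴
  bottom flange (beyond web): d = -2 in → contributes +9.144 in⁴
Total I = 18.337 in⁴.

I_yy ≈ 18.3 in⁴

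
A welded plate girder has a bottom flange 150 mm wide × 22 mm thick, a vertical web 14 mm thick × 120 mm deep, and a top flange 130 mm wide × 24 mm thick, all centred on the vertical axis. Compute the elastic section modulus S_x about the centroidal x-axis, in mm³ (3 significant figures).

Break the section into simple shapes (no overlaps), measuring from the bottom-left corner of the bounding box.
Bottom plate: 150 × 22, A = 3 300 mm², y = 11 mm, Ī = 133 100 mm⁴.
Web plate: 14 × 120, A = 1 680 mm², y = 82 mm, Ī = 2 016 000 mm⁴.
Top plate: 130 × 24, A = 3 120 mm², y = 154 mm, Ī = 149 760 mm⁴.
Centroid: ȳ = ΣA·y / ΣA = 80.807 mm.
Transfer each piece to the centroidal x-axis using Ī + A·d² with d = y − 80.807:
  bottom plate: d = -69.807 mm → contributes +16 214 245 mm⁴
  web plate: d = 1.1926 mm → contributes +2 018 389 mm⁴
  top plate: d = 73.193 mm → contributes +16 864 086 mm⁴
Total I = 35 096 720 mm⁴.
Extreme fibre distance c = 85.193 mm; S = I/c = 411 969 mm³.

S_x ≈ 4.12 × 10⁵ mm³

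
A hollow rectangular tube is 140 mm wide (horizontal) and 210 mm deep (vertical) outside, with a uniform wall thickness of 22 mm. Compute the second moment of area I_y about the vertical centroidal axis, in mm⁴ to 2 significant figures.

I_y ≈ 3.6 × 10⁷ mm⁴

Split into non-overlapping primitives; take the origin at the lower-left of the bounding box.
Outer rectangle: 140 × 210, A = 29 400 mm², x = 70 mm, Ī = 48 020 000 mm⁴.
Inner void (subtracted): 96 × 166, A = 15 936 mm², x = 70 mm, Ī = 12 238 848 mm⁴.
By symmetry the centroid is at mid-width, x̄ = 70 mm.
All pieces are centred on the vertical centroidal axis, so I = ΣĪ (holes subtracted) = 35 781 152 mm⁴.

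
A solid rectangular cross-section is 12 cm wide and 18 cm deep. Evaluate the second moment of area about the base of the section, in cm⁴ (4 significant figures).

I_base ≈ 2.333 × 10⁴ cm⁴

The section: 12 × 18, A = 216 cm², y = 9 cm, Ī = 5 832 cm⁴.
Transfer it to the bottom edge using Ī + A·d² with d = y − 0:
  the section: d = 9 cm → contributes +23 328 cm⁴
Total I = 23 328 cm⁴.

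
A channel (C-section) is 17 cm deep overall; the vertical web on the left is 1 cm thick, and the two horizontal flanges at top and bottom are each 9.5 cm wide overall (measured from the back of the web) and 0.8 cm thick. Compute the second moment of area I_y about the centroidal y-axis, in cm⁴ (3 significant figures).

Break the section into simple shapes (no overlaps), measuring from the bottom-left corner of the bounding box.
Web: 1 × 17, A = 17 cm², x = 0.5 cm, Ī = 1.4167 cm⁴.
Top flange (beyond web): 8.5 × 0.8, A = 6.8 cm², x = 5.25 cm, Ī = 40.942 cm⁴.
Bottom flange (beyond web): 8.5 × 0.8, A = 6.8 cm², x = 5.25 cm, Ī = 40.942 cm⁴.
Centroid: x̄ = ΣA·x / ΣA = 2.6111 cm.
Transfer each piece to the centroidal y-axis using Ī + A·d² with d = x − 2.6111:
  web: d = -2.1111 cm → contributes +77.182 cm⁴
  top flange (beyond web): d = 2.6389 cm → contributes +88.295 cm⁴
  bottom flange (beyond web): d = 2.6389 cm → contributes +88.295 cm⁴
Total I = 253.77 cm⁴.

I_y ≈ 254 cm⁴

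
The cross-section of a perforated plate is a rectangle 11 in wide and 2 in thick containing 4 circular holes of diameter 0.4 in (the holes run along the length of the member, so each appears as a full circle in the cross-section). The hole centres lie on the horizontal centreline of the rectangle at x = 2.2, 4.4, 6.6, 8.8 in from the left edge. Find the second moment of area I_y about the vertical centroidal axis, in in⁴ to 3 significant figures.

Break the section into simple shapes (no overlaps), measuring from the bottom-left corner of the bounding box.
Plate: 11 × 2, A = 22 in², x = 5.5 in, Ī = 221.83 in⁴.
Hole 1 (subtracted): ⌀0.4, A = 0.12566 in², x = 2.2 in, Ī = 0.0012566 in⁴.
Hole 2 (subtracted): ⌀0.4, A = 0.12566 in², x = 4.4 in, Ī = 0.0012566 in⁴.
Hole 3 (subtracted): ⌀0.4, A = 0.12566 in², x = 6.6 in, Ī = 0.0012566 in⁴.
Hole 4 (subtracted): ⌀0.4, A = 0.12566 in², x = 8.8 in, Ī = 0.0012566 in⁴.
By symmetry the centroid is at mid-width, x̄ = 5.5 in.
Transfer each piece to the vertical centroidal axis using Ī + A·d² with d = x − 5.5:
  plate: d = 0 in → contributes +221.83 in⁴
  hole 1: d = -3.3 in → contributes −1.3697 in⁴
  hole 2: d = -1.1 in → contributes −0.15331 in⁴
  hole 3: d = 1.1 in → contributes −0.15331 in⁴
  hole 4: d = 3.3 in → contributes −1.3697 in⁴
Total I = 218.79 in⁴.

I_y ≈ 219 in⁴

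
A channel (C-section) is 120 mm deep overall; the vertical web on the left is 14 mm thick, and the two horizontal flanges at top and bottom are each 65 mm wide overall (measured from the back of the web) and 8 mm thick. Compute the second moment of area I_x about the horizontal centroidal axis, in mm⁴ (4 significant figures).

Treat the section as a set of non-overlapping primitives; coordinates are from the bounding-box lower-left.
Web: 14 × 120, A = 1 680 mm², y = 60 mm, Ī = 2 016 000 mm⁴.
Top flange (beyond web): 51 × 8, A = 408 mm², y = 116 mm, Ī = 2 176 mm⁴.
Bottom flange (beyond web): 51 × 8, A = 408 mm², y = 4 mm, Ī = 2 176 mm⁴.
By symmetry the centroid is at mid-height, ȳ = 60 mm.
Transfer each piece to the horizontal centroidal axis using Ī + A·d² with d = y − 60:
  web: d = 0 mm → contributes +2 016 000 mm⁴
  top flange (beyond web): d = 56 mm → contributes +1 281 664 mm⁴
  bottom flange (beyond web): d = -56 mm → contributes +1 281 664 mm⁴
Total I = 4 579 328 mm⁴.

I_x ≈ 4.579 × 10⁶ mm⁴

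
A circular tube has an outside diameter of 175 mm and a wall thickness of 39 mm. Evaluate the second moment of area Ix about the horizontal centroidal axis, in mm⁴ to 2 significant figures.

Ix ≈ 4.2 × 10⁷ mm⁴

Break the section into simple shapes (no overlaps), measuring from the bottom-left corner of the bounding box.
Outer circle: ⌀175, A = 24 053 mm², y = 87.5 mm, Ī = 46 038 598 mm⁴.
Bore (subtracted): ⌀97, A = 7 390 mm², y = 87.5 mm, Ī = 4 345 671 mm⁴.
By symmetry the centroid is at mid-height, ȳ = 87.5 mm.
All pieces are centred on the horizontal centroidal axis, so I = ΣĪ (holes subtracted) = 41 692 927 mm⁴.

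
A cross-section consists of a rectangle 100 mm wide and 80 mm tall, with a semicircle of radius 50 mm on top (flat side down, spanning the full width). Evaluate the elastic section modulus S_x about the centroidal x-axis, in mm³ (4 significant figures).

S_x ≈ 2.123 × 10⁵ mm³

Split into non-overlapping primitives; take the origin at the lower-left of the bounding box.
Rectangular body: 100 × 80, A = 8 000 mm², y = 40 mm, Ī = 4 266 667 mm⁴.
Semicircular cap: semicircle r = 50, A = 3926.99 mm², y = 101.221 mm, Ī = 685 981 mm⁴.
Centroid: ȳ = ΣA·y / ΣA = 60.1571 mm.
Transfer each piece to the centroidal x-axis using Ī + A·d² with d = y − 60.1571:
  rectangular body: d = -20.1571 mm → contributes +7 517 120 mm⁴
  semicircular cap: d = 41.0636 mm → contributes +7 307 751 mm⁴
Total I = 14 824 871 mm⁴.
Extreme fibre distance c = 69.8429 mm; S = I/c = 212 260 mm³.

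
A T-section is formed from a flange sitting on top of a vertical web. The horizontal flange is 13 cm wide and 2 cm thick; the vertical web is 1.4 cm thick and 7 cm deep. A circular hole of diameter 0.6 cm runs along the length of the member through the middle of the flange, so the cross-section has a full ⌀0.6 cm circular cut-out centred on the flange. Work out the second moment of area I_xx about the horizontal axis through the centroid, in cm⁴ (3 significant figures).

Treat the section as a set of non-overlapping primitives; coordinates are from the bounding-box lower-left.
Flange: 13 × 2, A = 26 cm², y = 8 cm, Ī = 8.6667 cm⁴.
Web: 1.4 × 7, A = 9.8 cm², y = 3.5 cm, Ī = 40.017 cm⁴.
Hole (subtracted): ⌀0.6, A = 0.28274 cm², y = 8 cm, Ī = 0.0063617 cm⁴.
Centroid: ȳ = ΣA·y / ΣA = 6.7584 cm.
Transfer each piece to the horizontal axis through the centroid using Ī + A·d² with d = y − 6.7584:
  flange: d = 1.2416 cm → contributes +48.751 cm⁴
  web: d = -3.2584 cm → contributes +144.06 cm⁴
  hole: d = 1.2416 cm → contributes −0.44227 cm⁴
Total I = 192.37 cm⁴.

I_xx ≈ 192 cm⁴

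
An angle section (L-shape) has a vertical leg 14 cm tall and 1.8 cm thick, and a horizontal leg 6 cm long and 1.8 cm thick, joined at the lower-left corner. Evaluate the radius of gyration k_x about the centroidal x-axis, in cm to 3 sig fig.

Break the section into simple shapes (no overlaps), measuring from the bottom-left corner of the bounding box.
Vertical leg: 1.8 × 14, A = 25.2 cm², y = 7 cm, Ī = 411.6 cm⁴.
Horizontal leg (remainder): 4.2 × 1.8, A = 7.56 cm², y = 0.9 cm, Ī = 2.0412 cm⁴.
Centroid: ȳ = ΣA·y / ΣA = 5.5923 cm.
Transfer each piece to the centroidal x-axis using Ī + A·d² with d = y − 5.5923:
  vertical leg: d = 1.4077 cm → contributes +461.54 cm⁴
  horizontal leg (remainder): d = -4.6923 cm → contributes +168.5 cm⁴
Total I = 630.03 cm⁴.
Radius of gyration: k = √(I/A) = √(630.03 / 32.76) = 4.3854 cm.

k_x ≈ 4.39 cm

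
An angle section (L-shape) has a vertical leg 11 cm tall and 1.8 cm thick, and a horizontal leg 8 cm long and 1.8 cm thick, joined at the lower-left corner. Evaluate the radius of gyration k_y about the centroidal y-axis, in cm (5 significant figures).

k_y ≈ 2.2396 cm

Decompose the section into non-overlapping parts with the origin at the bottom-left of its bounding rectangle.
Vertical leg: 1.8 × 11, A = 19.8 cm², x = 0.9 cm, Ī = 5.346 cm⁴.
Horizontal leg (remainder): 6.2 × 1.8, A = 11.16 cm², x = 4.9 cm, Ī = 35.7492 cm⁴.
Centroid: x̄ = ΣA·x / ΣA = 2.34186 cm.
Transfer each piece to the centroidal y-axis using Ī + A·d² with d = x − 2.34186:
  vertical leg: d = -1.44186 cm → contributes +46.50944 cm⁴
  horizontal leg (remainder): d = 2.55814 cm → contributes +108.7811 cm⁴
Total I = 155.2905 cm⁴.
Radius of gyration: k = √(I/A) = √(155.2905 / 30.96) = 2.239608 cm.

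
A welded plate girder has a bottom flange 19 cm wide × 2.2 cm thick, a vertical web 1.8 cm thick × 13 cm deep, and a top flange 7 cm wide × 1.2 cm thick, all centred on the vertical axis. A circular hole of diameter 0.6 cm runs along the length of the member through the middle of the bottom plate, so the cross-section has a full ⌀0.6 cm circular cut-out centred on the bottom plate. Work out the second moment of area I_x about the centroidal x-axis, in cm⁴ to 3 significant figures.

Treat the section as a set of non-overlapping primitives; coordinates are from the bounding-box lower-left.
Bottom plate: 19 × 2.2, A = 41.8 cm², y = 1.1 cm, Ī = 16.859 cm⁴.
Web plate: 1.8 × 13, A = 23.4 cm², y = 8.7 cm, Ī = 329.55 cm⁴.
Top plate: 7 × 1.2, A = 8.4 cm², y = 15.8 cm, Ī = 1.008 cm⁴.
Hole (subtracted): ⌀0.6, A = 0.28274 cm², y = 1.1 cm, Ī = 0.0063617 cm⁴.
Centroid: ȳ = ΣA·y / ΣA = 5.2098 cm.
Transfer each piece to the centroidal x-axis using Ī + A·d² with d = y − 5.2098:
  bottom plate: d = -4.1098 cm → contributes +722.88 cm⁴
  web plate: d = 3.4902 cm → contributes +614.6 cm⁴
  top plate: d = 10.59 cm → contributes +943.09 cm⁴
  hole: d = -4.1098 cm → contributes −4.782 cm⁴
Total I = 2275.8 cm⁴.

I_x ≈ 2280 cm⁴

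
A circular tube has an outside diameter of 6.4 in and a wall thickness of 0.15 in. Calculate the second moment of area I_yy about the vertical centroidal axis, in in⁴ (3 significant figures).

Decompose the section into non-overlapping parts with the origin at the bottom-left of its bounding rectangle.
Outer circle: ⌀6.4, A = 32.17 in², x = 3.2 in, Ī = 82.355 in⁴.
Bore (subtracted): ⌀6.1, A = 29.225 in², x = 3.2 in, Ī = 67.966 in⁴.
By symmetry the centroid is at mid-width, x̄ = 3.2 in.
All pieces are centred on the vertical centroidal axis, so I = ΣĪ (holes subtracted) = 14.389 in⁴.

I_yy ≈ 14.4 in⁴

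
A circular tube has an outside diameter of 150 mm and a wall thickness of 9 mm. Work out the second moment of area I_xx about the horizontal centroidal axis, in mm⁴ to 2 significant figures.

I_xx ≈ 9.9 × 10⁶ mm⁴

Decompose the section into non-overlapping parts with the origin at the bottom-left of its bounding rectangle.
Outer circle: ⌀150, A = 17 671 mm², y = 75 mm, Ī = 24 850 489 mm⁴.
Bore (subtracted): ⌀132, A = 13 685 mm², y = 75 mm, Ī = 14 902 723 mm⁴.
By symmetry the centroid is at mid-height, ȳ = 75 mm.
All pieces are centred on the horizontal centroidal axis, so I = ΣĪ (holes subtracted) = 9 947 766 mm⁴.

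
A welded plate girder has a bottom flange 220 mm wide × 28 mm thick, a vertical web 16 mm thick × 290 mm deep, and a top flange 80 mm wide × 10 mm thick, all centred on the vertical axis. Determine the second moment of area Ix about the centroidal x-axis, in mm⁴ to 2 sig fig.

Ix ≈ 1.4 × 10⁸ mm⁴

Treat the section as a set of non-overlapping primitives; coordinates are from the bounding-box lower-left.
Bottom plate: 220 × 28, A = 6 160 mm², y = 14 mm, Ī = 402 453 mm⁴.
Web plate: 16 × 290, A = 4 640 mm², y = 173 mm, Ī = 32 518 667 mm⁴.
Top plate: 80 × 10, A = 800 mm², y = 323 mm, Ī = 6 667 mm⁴.
Centroid: ȳ = ΣA·y / ΣA = 98.91 mm.
Transfer each piece to the centroidal x-axis using Ī + A·d² with d = y − 98.91:
  bottom plate: d = -84.91 mm → contributes +44 814 616 mm⁴
  web plate: d = 74.09 mm → contributes +57 988 912 mm⁴
  top plate: d = 224.1 mm → contributes +40 179 606 mm⁴
Total I = 142 983 133 mm⁴.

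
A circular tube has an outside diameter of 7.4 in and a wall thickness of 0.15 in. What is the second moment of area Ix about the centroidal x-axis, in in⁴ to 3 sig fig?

Ix ≈ 22.5 in⁴

Split into non-overlapping primitives; take the origin at the lower-left of the bounding box.
Outer circle: ⌀7.4, A = 43.008 in², y = 3.7 in, Ī = 147.2 in⁴.
Bore (subtracted): ⌀7.1, A = 39.592 in², y = 3.7 in, Ī = 124.74 in⁴.
By symmetry the centroid is at mid-height, ȳ = 3.7 in.
All pieces are centred on the centroidal x-axis, so I = ΣĪ (holes subtracted) = 22.457 in⁴.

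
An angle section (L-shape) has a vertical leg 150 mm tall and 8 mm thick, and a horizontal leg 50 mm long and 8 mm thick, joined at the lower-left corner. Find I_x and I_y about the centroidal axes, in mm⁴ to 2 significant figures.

Split into non-overlapping primitives; take the origin at the lower-left of the bounding box.
Vertical leg: 8 × 150, A = 1 200 mm², y = 75 mm, Ī = 2 250 000 mm⁴.
Horizontal leg (remainder): 42 × 8, A = 336 mm², y = 4 mm, Ī = 1 792 mm⁴.
Centroid: ȳ = ΣA·y / ΣA = 59.47 mm.
Transfer each piece to the centroidal x-axis using Ī + A·d² with d = y − 59.47:
  vertical leg: d = 15.53 mm → contributes +2 539 464 mm⁴
  horizontal leg (remainder): d = -55.47 mm → contributes +1 035 591 mm⁴
Total I = 3 575 055 mm⁴.
For the y-axis: x̄ = 9.469 mm.
Repeating about the centroidal y-axis gives I_y = 219 855 mm⁴.

I_x ≈ 3.6 × 10⁶ mm⁴, I_y ≈ 2.2 × 10⁵ mm⁴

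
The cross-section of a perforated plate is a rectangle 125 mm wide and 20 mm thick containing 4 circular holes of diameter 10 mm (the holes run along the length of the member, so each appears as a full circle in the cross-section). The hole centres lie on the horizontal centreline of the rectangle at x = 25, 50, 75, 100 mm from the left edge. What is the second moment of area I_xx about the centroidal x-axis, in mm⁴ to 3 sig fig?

I_xx ≈ 8.14 × 10⁴ mm⁴

Decompose the section into non-overlapping parts with the origin at the bottom-left of its bounding rectangle.
Plate: 125 × 20, A = 2 500 mm², y = 10 mm, Ī = 83 333 mm⁴.
Hole 1 (subtracted): ⌀10, A = 78.54 mm², y = 10 mm, Ī = 490.87 mm⁴.
Hole 2 (subtracted): ⌀10, A = 78.54 mm², y = 10 mm, Ī = 490.87 mm⁴.
Hole 3 (subtracted): ⌀10, A = 78.54 mm², y = 10 mm, Ī = 490.87 mm⁴.
Hole 4 (subtracted): ⌀10, A = 78.54 mm², y = 10 mm, Ī = 490.87 mm⁴.
By symmetry the centroid is at mid-height, ȳ = 10 mm.
All pieces are centred on the centroidal x-axis, so I = ΣĪ (holes subtracted) = 81 370 mm⁴.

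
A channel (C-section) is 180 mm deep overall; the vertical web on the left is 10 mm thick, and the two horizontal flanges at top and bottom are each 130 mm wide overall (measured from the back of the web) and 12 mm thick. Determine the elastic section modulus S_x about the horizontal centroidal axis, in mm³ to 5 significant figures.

S_x ≈ 2.8018 × 10⁵ mm³

Break the section into simple shapes (no overlaps), measuring from the bottom-left corner of the bounding box.
Web: 10 × 180, A = 1 800 mm², y = 90 mm, Ī = 4 860 000 mm⁴.
Top flange (beyond web): 120 × 12, A = 1 440 mm², y = 174 mm, Ī = 17 280 mm⁴.
Bottom flange (beyond web): 120 × 12, A = 1 440 mm², y = 6 mm, Ī = 17 280 mm⁴.
By symmetry the centroid is at mid-height, ȳ = 90 mm.
Transfer each piece to the horizontal centroidal axis using Ī + A·d² with d = y − 90:
  web: d = 0 mm → contributes +4 860 000 mm⁴
  top flange (beyond web): d = 84 mm → contributes +10 177 920 mm⁴
  bottom flange (beyond web): d = -84 mm → contributes +10 177 920 mm⁴
Total I = 25 215 840 mm⁴.
Extreme fibre distance c = 90 mm; S = I/c = 280 176 mm³.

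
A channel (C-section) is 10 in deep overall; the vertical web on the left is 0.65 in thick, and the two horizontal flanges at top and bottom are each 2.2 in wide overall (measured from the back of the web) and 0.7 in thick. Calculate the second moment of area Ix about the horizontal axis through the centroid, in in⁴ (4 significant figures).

Break the section into simple shapes (no overlaps), measuring from the bottom-left corner of the bounding box.
Web: 0.65 × 10, A = 6.5 in², y = 5 in, Ī = 54.1667 in⁴.
Top flange (beyond web): 1.55 × 0.7, A = 1.085 in², y = 9.65 in, Ī = 0.0443042 in⁴.
Bottom flange (beyond web): 1.55 × 0.7, A = 1.085 in², y = 0.35 in, Ī = 0.0443042 in⁴.
By symmetry the centroid is at mid-height, ȳ = 5 in.
Transfer each piece to the horizontal axis through the centroid using Ī + A·d² with d = y − 5:
  web: d = 0 in → contributes +54.1667 in⁴
  top flange (beyond web): d = 4.65 in → contributes +23.5047 in⁴
  bottom flange (beyond web): d = -4.65 in → contributes +23.5047 in⁴
Total I = 101.176 in⁴.

Ix ≈ 101.2 in⁴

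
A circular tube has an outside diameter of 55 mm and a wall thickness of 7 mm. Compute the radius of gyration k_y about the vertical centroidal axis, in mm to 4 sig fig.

Break the section into simple shapes (no overlaps), measuring from the bottom-left corner of the bounding box.
Outer circle: ⌀55, A = 2375.83 mm², x = 27.5 mm, Ī = 449 180 mm⁴.
Bore (subtracted): ⌀41, A = 1320.25 mm², x = 27.5 mm, Ī = 138 709 mm⁴.
By symmetry the centroid is at mid-width, x̄ = 27.5 mm.
All pieces are centred on the vertical centroidal axis, so I = ΣĪ (holes subtracted) = 310 471 mm⁴.
Radius of gyration: k = √(I/A) = √(310 471 / 1055.58) = 17.1501 mm.

k_y ≈ 17.15 mm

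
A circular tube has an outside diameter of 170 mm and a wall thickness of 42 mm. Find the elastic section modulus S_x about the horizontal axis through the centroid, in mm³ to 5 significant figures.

Treat the section as a set of non-overlapping primitives; coordinates are from the bounding-box lower-left.
Outer circle: ⌀170, A = 22698.01 mm², y = 85 mm, Ī = 40 998 275 mm⁴.
Bore (subtracted): ⌀86, A = 5808.805 mm², y = 85 mm, Ī = 2 685 120 mm⁴.
By symmetry the centroid is at mid-height, ȳ = 85 mm.
All pieces are centred on the horizontal axis through the centroid, so I = ΣĪ (holes subtracted) = 38 313 155 mm⁴.
Extreme fibre distance c = 85 mm; S = I/c = 450 743 mm³.

S_x ≈ 4.5074 × 10⁵ mm³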